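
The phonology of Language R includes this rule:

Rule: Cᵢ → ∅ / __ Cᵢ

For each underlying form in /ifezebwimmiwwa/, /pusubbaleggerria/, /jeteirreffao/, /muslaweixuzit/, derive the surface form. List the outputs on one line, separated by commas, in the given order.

ifezebwimiwa, pusubalegeria, jeteirefao, muslaweixuzit

/ifezebwimmiwwa/: /mm/ is a geminate; the first /m/ deletes. /ww/ is a geminate; the first /w/ deletes. → [ifezebwimiwa].
/pusubbaleggerria/: /bb/ is a geminate; the first /b/ deletes. /gg/ is a geminate; the first /g/ deletes. /rr/ is a geminate; the first /r/ deletes. → [pusubalegeria].
/jeteirreffao/: /rr/ is a geminate; the first /r/ deletes. /ff/ is a geminate; the first /f/ deletes. → [jeteirefao].
/muslaweixuzit/: the rule's environment is not met; surfaces unchanged as [muslaweixuzit].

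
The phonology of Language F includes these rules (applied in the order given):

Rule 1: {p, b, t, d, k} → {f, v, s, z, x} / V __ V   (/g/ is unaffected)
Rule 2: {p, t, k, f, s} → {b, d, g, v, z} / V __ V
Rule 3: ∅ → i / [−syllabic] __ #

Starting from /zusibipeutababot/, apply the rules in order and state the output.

Rule 1 (intervocalic spirantization): /b/ is a stop between vowels /i/ and /i/, so it spirantizes to the fricative [v]. /p/ is a stop between vowels /i/ and /e/, so it spirantizes to the fricative [f]. /t/ is a stop between vowels /u/ and /a/, so it spirantizes to the fricative [s]. /b/ is a stop between vowels /a/ and /a/, so it spirantizes to the fricative [v]. /b/ is a stop between vowels /a/ and /o/, so it spirantizes to the fricative [v]. /zusibipeutababot/ → zusivifeusavavot.
Rule 2 (intervocalic voicing): /s/ is a voiceless obstruent between vowels /u/ and /i/, so it voices to [z]. /f/ is a voiceless obstruent between vowels /i/ and /e/, so it voices to [v]. /s/ is a voiceless obstruent between vowels /u/ and /a/, so it voices to [z]. /zusivifeusavavot/ → zuziviveuzavavot.
Rule 3 (final i-epenthesis): the form ends in the consonant /t/, so [i] is inserted word-finally. /zuziviveuzavavot/ → zuziviveuzavavoti.

zuziviveuzavavoti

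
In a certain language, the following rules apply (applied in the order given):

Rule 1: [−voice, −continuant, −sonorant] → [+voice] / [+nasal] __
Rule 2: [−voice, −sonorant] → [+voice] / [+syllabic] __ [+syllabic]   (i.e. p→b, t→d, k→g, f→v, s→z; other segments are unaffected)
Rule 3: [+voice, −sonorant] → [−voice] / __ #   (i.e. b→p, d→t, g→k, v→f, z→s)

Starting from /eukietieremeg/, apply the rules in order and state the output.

eugiedieremek

Rule 1 (post-nasal voicing): no segment meets the environment; /eukietieremeg/ is unchanged.
Rule 2 (intervocalic voicing): /k/ is a voiceless obstruent between vowels /u/ and /i/, so it voices to [g]. /t/ is a voiceless obstruent between vowels /e/ and /i/, so it voices to [d]. /eukietieremeg/ → eugiedieremeg.
Rule 3 (final devoicing): /g/ is a voiced obstruent in word-final position, so it devoices to [k]. /eugiedieremeg/ → eugiedieremek.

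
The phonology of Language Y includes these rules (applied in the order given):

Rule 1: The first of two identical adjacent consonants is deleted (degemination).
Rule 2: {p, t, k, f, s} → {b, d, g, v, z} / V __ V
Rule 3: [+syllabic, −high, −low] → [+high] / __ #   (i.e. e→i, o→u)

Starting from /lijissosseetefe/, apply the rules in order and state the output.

Rule 1 (degemination): /ss/ is a geminate; the first /s/ deletes. /ss/ is a geminate; the first /s/ deletes. /lijissosseetefe/ → lijisoseetefe.
Rule 2 (intervocalic voicing): /s/ is a voiceless obstruent between vowels /i/ and /o/, so it voices to [z]. /s/ is a voiceless obstruent between vowels /o/ and /e/, so it voices to [z]. /t/ is a voiceless obstruent between vowels /e/ and /e/, so it voices to [d]. /f/ is a voiceless obstruent between vowels /e/ and /e/, so it voices to [v]. /lijisoseetefe/ → lijizozeedeve.
Rule 3 (final vowel raising): /e/ is a mid vowel in word-final position, so it raises to [i]. /lijizozeedeve/ → lijizozeedevi.

lijizozeedevi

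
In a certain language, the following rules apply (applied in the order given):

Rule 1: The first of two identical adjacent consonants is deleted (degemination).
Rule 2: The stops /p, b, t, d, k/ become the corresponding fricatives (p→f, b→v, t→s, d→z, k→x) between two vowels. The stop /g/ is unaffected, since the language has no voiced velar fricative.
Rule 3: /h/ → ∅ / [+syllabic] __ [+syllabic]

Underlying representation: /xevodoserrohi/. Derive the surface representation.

Rule 1 (degemination): /rr/ is a geminate; the first /r/ deletes. /xevodoserrohi/ → xevodoserohi.
Rule 2 (intervocalic spirantization): /d/ is a stop between vowels /o/ and /o/, so it spirantizes to the fricative [z]. /xevodoserohi/ → xevozoserohi.
Rule 3 (intervocalic h-deletion): /h/ occurs between vowels /o/ and /i/, so it deletes. /xevozoserohi/ → xevozoseroi.

xevozoseroi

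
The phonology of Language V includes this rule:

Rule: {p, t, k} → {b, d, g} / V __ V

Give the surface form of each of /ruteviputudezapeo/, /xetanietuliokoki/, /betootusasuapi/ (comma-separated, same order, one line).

rudevibududezabeo, xedanieduliogogi, bedoodusasuabi

/ruteviputudezapeo/: /t/ is a voiceless stop between vowels /u/ and /e/, so it voices to [d]. /p/ is a voiceless stop between vowels /i/ and /u/, so it voices to [b]. /t/ is a voiceless stop between vowels /u/ and /u/, so it voices to [d]. /p/ is a voiceless stop between vowels /a/ and /e/, so it voices to [b]. → [rudevibududezabeo].
/xetanietuliokoki/: /t/ is a voiceless stop between vowels /e/ and /a/, so it voices to [d]. /t/ is a voiceless stop between vowels /e/ and /u/, so it voices to [d]. /k/ is a voiceless stop between vowels /o/ and /o/, so it voices to [g]. /k/ is a voiceless stop between vowels /o/ and /i/, so it voices to [g]. → [xedanieduliogogi].
/betootusasuapi/: /t/ is a voiceless stop between vowels /e/ and /o/, so it voices to [d]. /t/ is a voiceless stop between vowels /o/ and /u/, so it voices to [d]. /p/ is a voiceless stop between vowels /a/ and /i/, so it voices to [b]. → [bedoodusasuabi].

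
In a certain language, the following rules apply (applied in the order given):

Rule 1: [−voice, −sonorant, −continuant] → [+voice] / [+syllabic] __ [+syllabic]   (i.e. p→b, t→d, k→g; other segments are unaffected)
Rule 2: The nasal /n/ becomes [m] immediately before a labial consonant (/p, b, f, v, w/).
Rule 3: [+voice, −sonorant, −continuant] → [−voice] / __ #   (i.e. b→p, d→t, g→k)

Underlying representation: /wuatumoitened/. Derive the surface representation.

Rule 1 (intervocalic voicing): /t/ is a voiceless stop between vowels /a/ and /u/, so it voices to [d]. /t/ is a voiceless stop between vowels /i/ and /e/, so it voices to [d]. /wuatumoitened/ → wuadumoidened.
Rule 2 (nasal place assimilation): no segment meets the environment; /wuadumoidened/ is unchanged.
Rule 3 (final devoicing): /d/ is a voiced stop in word-final position, so it devoices to [t]. /wuadumoidened/ → wuadumoidenet.

wuadumoidenet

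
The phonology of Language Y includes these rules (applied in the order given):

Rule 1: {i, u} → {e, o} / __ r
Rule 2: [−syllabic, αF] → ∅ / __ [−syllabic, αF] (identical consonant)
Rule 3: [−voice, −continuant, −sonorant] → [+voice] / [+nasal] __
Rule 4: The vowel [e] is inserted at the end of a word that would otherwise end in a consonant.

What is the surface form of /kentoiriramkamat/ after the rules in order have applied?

kendoereramgamate

Rule 1 (pre-rhotic lowering): /i/ is a high vowel immediately before /r/, so it lowers to [e]. /i/ is a high vowel immediately before /r/, so it lowers to [e]. /kentoiriramkamat/ → kentoereramkamat.
Rule 2 (degemination): no segment meets the environment; /kentoereramkamat/ is unchanged.
Rule 3 (post-nasal voicing): /t/ is a voiceless stop immediately after the nasal /n/, so it voices to [d]. /k/ is a voiceless stop immediately after the nasal /m/, so it voices to [g]. /kentoereramkamat/ → kendoereramgamat.
Rule 4 (final e-epenthesis): the form ends in the consonant /t/, so [e] is inserted word-finally. /kendoereramgamat/ → kendoereramgamate.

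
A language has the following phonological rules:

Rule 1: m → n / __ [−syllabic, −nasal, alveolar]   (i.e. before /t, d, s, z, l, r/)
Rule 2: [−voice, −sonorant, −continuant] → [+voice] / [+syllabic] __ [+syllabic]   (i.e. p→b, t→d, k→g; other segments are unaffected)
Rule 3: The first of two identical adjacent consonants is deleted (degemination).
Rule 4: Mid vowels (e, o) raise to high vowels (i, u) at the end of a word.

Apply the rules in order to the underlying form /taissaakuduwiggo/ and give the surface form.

Rule 1 (nasal place assimilation): no segment meets the environment; /taissaakuduwiggo/ is unchanged.
Rule 2 (intervocalic voicing): /k/ is a voiceless stop between vowels /a/ and /u/, so it voices to [g]. /taissaakuduwiggo/ → taissaaguduwiggo.
Rule 3 (degemination): /ss/ is a geminate; the first /s/ deletes. /gg/ is a geminate; the first /g/ deletes. /taissaaguduwiggo/ → taisaaguduwigo.
Rule 4 (final vowel raising): /o/ is a mid vowel in word-final position, so it raises to [u]. /taisaaguduwigo/ → taisaaguduwigu.

taisaaguduwigu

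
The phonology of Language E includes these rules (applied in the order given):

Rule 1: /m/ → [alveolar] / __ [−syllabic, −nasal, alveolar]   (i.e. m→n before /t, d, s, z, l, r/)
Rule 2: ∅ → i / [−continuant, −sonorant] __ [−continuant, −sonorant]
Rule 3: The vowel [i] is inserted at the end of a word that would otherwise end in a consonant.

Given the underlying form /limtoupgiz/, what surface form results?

Rule 1 (nasal place assimilation): /m/ precedes the alveolar consonant /t/, so it assimilates in place to [n]. /limtoupgiz/ → lintoupgiz.
Rule 2 (stop-cluster i-epenthesis): /p/ and /g/ form a stop–stop cluster, so [i] is inserted between them. /lintoupgiz/ → lintoupigiz.
Rule 3 (final i-epenthesis): the form ends in the consonant /z/, so [i] is inserted word-finally. /lintoupigiz/ → lintoupigizi.

lintoupigizi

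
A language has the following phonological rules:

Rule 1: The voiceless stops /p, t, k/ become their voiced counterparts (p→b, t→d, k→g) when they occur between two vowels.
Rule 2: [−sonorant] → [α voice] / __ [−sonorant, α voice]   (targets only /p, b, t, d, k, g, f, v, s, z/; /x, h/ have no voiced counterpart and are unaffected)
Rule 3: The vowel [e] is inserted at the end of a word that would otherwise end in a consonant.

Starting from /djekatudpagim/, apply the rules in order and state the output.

Rule 1 (intervocalic voicing): /k/ is a voiceless stop between vowels /e/ and /a/, so it voices to [g]. /t/ is a voiceless stop between vowels /a/ and /u/, so it voices to [d]. /djekatudpagim/ → djegadudpagim.
Rule 2 (regressive voicing assimilation): /d/ precedes the voiceless obstruent /p/, so it devoices to [t] by assimilation. /djegadudpagim/ → djegadutpagim.
Rule 3 (final e-epenthesis): the form ends in the consonant /m/, so [e] is inserted word-finally. /djegadutpagim/ → djegadutpagime.

djegadutpagime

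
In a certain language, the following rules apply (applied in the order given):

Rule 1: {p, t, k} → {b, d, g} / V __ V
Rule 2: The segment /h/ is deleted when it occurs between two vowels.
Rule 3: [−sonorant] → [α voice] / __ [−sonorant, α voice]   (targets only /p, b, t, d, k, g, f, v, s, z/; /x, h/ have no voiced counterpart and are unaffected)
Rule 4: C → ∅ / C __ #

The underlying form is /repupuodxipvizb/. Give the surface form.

rebubuotxibviz

Rule 1 (intervocalic voicing): /p/ is a voiceless stop between vowels /e/ and /u/, so it voices to [b]. /p/ is a voiceless stop between vowels /u/ and /u/, so it voices to [b]. /repupuodxipvizb/ → rebubuodxipvizb.
Rule 2 (intervocalic h-deletion): no segment meets the environment; /rebubuodxipvizb/ is unchanged.
Rule 3 (regressive voicing assimilation): /d/ precedes the voiceless obstruent /x/, so it devoices to [t] by assimilation. /p/ precedes the voiced obstruent /v/, so it voices to [b] by assimilation. /rebubuodxipvizb/ → rebubuotxibvizb.
Rule 4 (final cluster simplification): /b/ is the second consonant of a word-final cluster /zb/, so it deletes. /rebubuotxibvizb/ → rebubuotxibviz.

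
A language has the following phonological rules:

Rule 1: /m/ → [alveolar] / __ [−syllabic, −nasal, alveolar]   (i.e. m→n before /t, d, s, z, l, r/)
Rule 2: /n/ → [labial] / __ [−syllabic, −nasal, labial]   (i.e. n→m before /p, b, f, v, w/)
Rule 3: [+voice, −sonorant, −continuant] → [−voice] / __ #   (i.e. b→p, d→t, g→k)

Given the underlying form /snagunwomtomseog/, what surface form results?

snagumwontonseok

Rule 1 (nasal place assimilation): /m/ precedes the alveolar consonant /t/, so it assimilates in place to [n]. /m/ precedes the alveolar consonant /s/, so it assimilates in place to [n]. /snagunwomtomseog/ → snagunwontonseog.
Rule 2 (nasal place assimilation): /n/ precedes the labial consonant /w/, so it assimilates in place to [m]. /snagunwontonseog/ → snagumwontonseog.
Rule 3 (final devoicing): /g/ is a voiced stop in word-final position, so it devoices to [k]. /snagumwontonseog/ → snagumwontonseok.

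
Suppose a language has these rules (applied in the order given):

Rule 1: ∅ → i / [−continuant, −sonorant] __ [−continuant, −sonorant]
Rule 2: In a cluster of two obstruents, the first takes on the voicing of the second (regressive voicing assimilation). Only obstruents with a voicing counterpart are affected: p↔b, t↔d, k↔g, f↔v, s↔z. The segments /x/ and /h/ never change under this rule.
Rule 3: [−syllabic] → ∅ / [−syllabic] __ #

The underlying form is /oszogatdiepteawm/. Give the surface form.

ozzogatidiepiteaw

Rule 1 (stop-cluster i-epenthesis): /t/ and /d/ form a stop–stop cluster, so [i] is inserted between them. /p/ and /t/ form a stop–stop cluster, so [i] is inserted between them. /oszogatdiepteawm/ → oszogatidiepiteawm.
Rule 2 (regressive voicing assimilation): /s/ precedes the voiced obstruent /z/, so it voices to [z] by assimilation. /oszogatidiepiteawm/ → ozzogatidiepiteawm.
Rule 3 (final cluster simplification): /m/ is the second consonant of a word-final cluster /wm/, so it deletes. /ozzogatidiepiteawm/ → ozzogatidiepiteaw.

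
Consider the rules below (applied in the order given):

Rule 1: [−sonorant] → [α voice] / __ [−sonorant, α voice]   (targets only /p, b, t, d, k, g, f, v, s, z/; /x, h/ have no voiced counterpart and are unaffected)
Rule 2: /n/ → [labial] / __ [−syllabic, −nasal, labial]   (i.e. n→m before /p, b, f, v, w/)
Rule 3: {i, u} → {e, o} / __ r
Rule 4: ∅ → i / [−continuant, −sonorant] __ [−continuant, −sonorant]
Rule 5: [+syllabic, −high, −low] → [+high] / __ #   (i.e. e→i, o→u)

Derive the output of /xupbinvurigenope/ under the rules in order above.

Rule 1 (regressive voicing assimilation): /p/ precedes the voiced obstruent /b/, so it voices to [b] by assimilation. /xupbinvurigenope/ → xubbinvurigenope.
Rule 2 (nasal place assimilation): /n/ precedes the labial consonant /v/, so it assimilates in place to [m]. /xubbinvurigenope/ → xubbimvurigenope.
Rule 3 (pre-rhotic lowering): /u/ is a high vowel immediately before /r/, so it lowers to [o]. /xubbimvurigenope/ → xubbimvorigenope.
Rule 4 (stop-cluster i-epenthesis): /b/ and /b/ form a stop–stop cluster, so [i] is inserted between them. /xubbimvorigenope/ → xubibimvorigenope.
Rule 5 (final vowel raising): /e/ is a mid vowel in word-final position, so it raises to [i]. /xubibimvorigenope/ → xubibimvorigenopi.

xubibimvorigenopi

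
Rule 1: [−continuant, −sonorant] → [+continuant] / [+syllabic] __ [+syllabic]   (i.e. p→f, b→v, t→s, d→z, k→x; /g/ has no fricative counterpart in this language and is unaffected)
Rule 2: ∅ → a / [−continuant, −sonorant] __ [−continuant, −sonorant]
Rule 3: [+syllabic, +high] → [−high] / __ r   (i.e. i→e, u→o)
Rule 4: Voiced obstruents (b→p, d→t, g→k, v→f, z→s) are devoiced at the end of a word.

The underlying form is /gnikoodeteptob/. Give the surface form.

gnixoozesepatop

Rule 1 (intervocalic spirantization): /k/ is a stop between vowels /i/ and /o/, so it spirantizes to the fricative [x]. /d/ is a stop between vowels /o/ and /e/, so it spirantizes to the fricative [z]. /t/ is a stop between vowels /e/ and /e/, so it spirantizes to the fricative [s]. /gnikoodeteptob/ → gnixoozeseptob.
Rule 2 (stop-cluster a-epenthesis): /p/ and /t/ form a stop–stop cluster, so [a] is inserted between them. /gnixoozeseptob/ → gnixoozesepatob.
Rule 3 (pre-rhotic lowering): no segment meets the environment; /gnixoozesepatob/ is unchanged.
Rule 4 (final devoicing): /b/ is a voiced obstruent in word-final position, so it devoices to [p]. /gnixoozesepatob/ → gnixoozesepatop.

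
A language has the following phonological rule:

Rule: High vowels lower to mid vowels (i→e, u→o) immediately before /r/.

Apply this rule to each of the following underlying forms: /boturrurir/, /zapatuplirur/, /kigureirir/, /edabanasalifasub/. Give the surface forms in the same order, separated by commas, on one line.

botorrorer, zapatupleror, kigoreerer, edabanasalifasub

/boturrurir/: /u/ is a high vowel immediately before /r/, so it lowers to [o]. /u/ is a high vowel immediately before /r/, so it lowers to [o]. /i/ is a high vowel immediately before /r/, so it lowers to [e]. → [botorrorer].
/zapatuplirur/: /i/ is a high vowel immediately before /r/, so it lowers to [e]. /u/ is a high vowel immediately before /r/, so it lowers to [o]. → [zapatupleror].
/kigureirir/: /u/ is a high vowel immediately before /r/, so it lowers to [o]. /i/ is a high vowel immediately before /r/, so it lowers to [e]. /i/ is a high vowel immediately before /r/, so it lowers to [e]. → [kigoreerer].
/edabanasalifasub/: the rule's environment is not met; surfaces unchanged as [edabanasalifasub].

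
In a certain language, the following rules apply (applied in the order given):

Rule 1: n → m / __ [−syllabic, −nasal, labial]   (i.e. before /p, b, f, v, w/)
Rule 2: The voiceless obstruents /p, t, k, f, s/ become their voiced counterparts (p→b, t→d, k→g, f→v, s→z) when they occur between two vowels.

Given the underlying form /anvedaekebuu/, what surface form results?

Rule 1 (nasal place assimilation): /n/ precedes the labial consonant /v/, so it assimilates in place to [m]. /anvedaekebuu/ → amvedaekebuu.
Rule 2 (intervocalic voicing): /k/ is a voiceless obstruent between vowels /e/ and /e/, so it voices to [g]. /amvedaekebuu/ → amvedaegebuu.

amvedaegebuu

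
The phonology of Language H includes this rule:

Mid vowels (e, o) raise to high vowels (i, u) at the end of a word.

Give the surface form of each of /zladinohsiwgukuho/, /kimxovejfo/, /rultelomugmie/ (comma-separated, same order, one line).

/zladinohsiwgukuho/: /o/ is a mid vowel in word-final position, so it raises to [u]. → [zladinohsiwgukuhu].
/kimxovejfo/: /o/ is a mid vowel in word-final position, so it raises to [u]. → [kimxovejfu].
/rultelomugmie/: /e/ is a mid vowel in word-final position, so it raises to [i]. → [rultelomugmii].

zladinohsiwgukuhu, kimxovejfu, rultelomugmii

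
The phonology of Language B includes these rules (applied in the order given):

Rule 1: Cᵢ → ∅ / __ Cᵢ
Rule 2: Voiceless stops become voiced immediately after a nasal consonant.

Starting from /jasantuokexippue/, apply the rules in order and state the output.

Rule 1 (degemination): /pp/ is a geminate; the first /p/ deletes. /jasantuokexippue/ → jasantuokexipue.
Rule 2 (post-nasal voicing): /t/ is a voiceless stop immediately after the nasal /n/, so it voices to [d]. /jasantuokexipue/ → jasanduokexipue.

jasanduokexipue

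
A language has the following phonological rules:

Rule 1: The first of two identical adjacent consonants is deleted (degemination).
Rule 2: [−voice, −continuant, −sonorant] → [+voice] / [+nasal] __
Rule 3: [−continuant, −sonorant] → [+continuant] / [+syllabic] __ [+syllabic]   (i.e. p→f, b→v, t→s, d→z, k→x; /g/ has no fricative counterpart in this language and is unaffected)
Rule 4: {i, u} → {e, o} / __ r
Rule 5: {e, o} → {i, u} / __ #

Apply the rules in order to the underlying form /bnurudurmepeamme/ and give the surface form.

bnoruzormefeami

Rule 1 (degemination): /mm/ is a geminate; the first /m/ deletes. /bnurudurmepeamme/ → bnurudurmepeame.
Rule 2 (post-nasal voicing): no segment meets the environment; /bnurudurmepeame/ is unchanged.
Rule 3 (intervocalic spirantization): /d/ is a stop between vowels /u/ and /u/, so it spirantizes to the fricative [z]. /p/ is a stop between vowels /e/ and /e/, so it spirantizes to the fricative [f]. /bnurudurmepeame/ → bnuruzurmefeame.
Rule 4 (pre-rhotic lowering): /u/ is a high vowel immediately before /r/, so it lowers to [o]. /u/ is a high vowel immediately before /r/, so it lowers to [o]. /bnuruzurmefeame/ → bnoruzormefeame.
Rule 5 (final vowel raising): /e/ is a mid vowel in word-final position, so it raises to [i]. /bnoruzormefeame/ → bnoruzormefeami.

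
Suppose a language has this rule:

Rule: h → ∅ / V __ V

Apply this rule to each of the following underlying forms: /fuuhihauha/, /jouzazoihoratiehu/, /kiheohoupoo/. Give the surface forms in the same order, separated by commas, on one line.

/fuuhihauha/: /h/ occurs between vowels /u/ and /i/, so it deletes. /h/ occurs between vowels /i/ and /a/, so it deletes. /h/ occurs between vowels /u/ and /a/, so it deletes. → [fuuiaua].
/jouzazoihoratiehu/: /h/ occurs between vowels /i/ and /o/, so it deletes. /h/ occurs between vowels /e/ and /u/, so it deletes. → [jouzazoioratieu].
/kiheohoupoo/: /h/ occurs between vowels /i/ and /e/, so it deletes. /h/ occurs between vowels /o/ and /o/, so it deletes. → [kieooupoo].

fuuiaua, jouzazoioratieu, kieooupoo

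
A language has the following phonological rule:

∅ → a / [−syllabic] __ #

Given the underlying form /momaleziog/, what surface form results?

momalezioga

the form ends in the consonant /g/, so [a] is inserted word-finally.
Surface form: [momalezioga].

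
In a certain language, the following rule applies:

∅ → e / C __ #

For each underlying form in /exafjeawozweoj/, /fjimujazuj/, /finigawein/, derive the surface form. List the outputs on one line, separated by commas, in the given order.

exafjeawozweoje, fjimujazuje, finigaweine

/exafjeawozweoj/: the form ends in the consonant /j/, so [e] is inserted word-finally. → [exafjeawozweoje].
/fjimujazuj/: the form ends in the consonant /j/, so [e] is inserted word-finally. → [fjimujazuje].
/finigawein/: the form ends in the consonant /n/, so [e] is inserted word-finally. → [finigaweine].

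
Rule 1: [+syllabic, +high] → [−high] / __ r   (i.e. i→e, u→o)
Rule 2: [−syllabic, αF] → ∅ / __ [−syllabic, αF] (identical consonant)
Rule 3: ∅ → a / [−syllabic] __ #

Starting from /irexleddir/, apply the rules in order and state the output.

Rule 1 (pre-rhotic lowering): /i/ is a high vowel immediately before /r/, so it lowers to [e]. /i/ is a high vowel immediately before /r/, so it lowers to [e]. /irexleddir/ → erexledder.
Rule 2 (degemination): /dd/ is a geminate; the first /d/ deletes. /erexledder/ → erexleder.
Rule 3 (final a-epenthesis): the form ends in the consonant /r/, so [a] is inserted word-finally. /erexleder/ → erexledera.

erexledera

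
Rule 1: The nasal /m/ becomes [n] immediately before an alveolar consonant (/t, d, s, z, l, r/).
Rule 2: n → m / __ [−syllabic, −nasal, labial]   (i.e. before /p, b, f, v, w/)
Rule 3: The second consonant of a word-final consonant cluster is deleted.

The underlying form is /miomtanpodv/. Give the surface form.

Rule 1 (nasal place assimilation): /m/ precedes the alveolar consonant /t/, so it assimilates in place to [n]. /miomtanpodv/ → miontanpodv.
Rule 2 (nasal place assimilation): /n/ precedes the labial consonant /p/, so it assimilates in place to [m]. /miontanpodv/ → miontampodv.
Rule 3 (final cluster simplification): /v/ is the second consonant of a word-final cluster /dv/, so it deletes. /miontampodv/ → miontampod.

miontampod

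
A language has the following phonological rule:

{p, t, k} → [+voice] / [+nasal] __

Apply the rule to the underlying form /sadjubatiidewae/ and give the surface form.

No segment of /sadjubatiidewae/ meets the structural description of the rule, so the form surfaces unchanged.

sadjubatiidewae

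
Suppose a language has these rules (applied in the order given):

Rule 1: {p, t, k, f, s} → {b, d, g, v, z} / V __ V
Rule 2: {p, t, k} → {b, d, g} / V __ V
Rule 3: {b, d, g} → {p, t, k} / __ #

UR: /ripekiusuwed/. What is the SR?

Rule 1 (intervocalic voicing): /p/ is a voiceless obstruent between vowels /i/ and /e/, so it voices to [b]. /k/ is a voiceless obstruent between vowels /e/ and /i/, so it voices to [g]. /s/ is a voiceless obstruent between vowels /u/ and /u/, so it voices to [z]. /ripekiusuwed/ → ribegiuzuwed.
Rule 2 (intervocalic voicing): no segment meets the environment; /ribegiuzuwed/ is unchanged.
Rule 3 (final devoicing): /d/ is a voiced stop in word-final position, so it devoices to [t]. /ribegiuzuwed/ → ribegiuzuwet.

ribegiuzuwet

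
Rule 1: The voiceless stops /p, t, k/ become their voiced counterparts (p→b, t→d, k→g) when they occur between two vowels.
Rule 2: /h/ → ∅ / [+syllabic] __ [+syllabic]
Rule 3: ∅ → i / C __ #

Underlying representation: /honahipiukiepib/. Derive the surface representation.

Rule 1 (intervocalic voicing): /p/ is a voiceless stop between vowels /i/ and /i/, so it voices to [b]. /k/ is a voiceless stop between vowels /u/ and /i/, so it voices to [g]. /p/ is a voiceless stop between vowels /e/ and /i/, so it voices to [b]. /honahipiukiepib/ → honahibiugiebib.
Rule 2 (intervocalic h-deletion): /h/ occurs between vowels /a/ and /i/, so it deletes. /honahibiugiebib/ → honaibiugiebib.
Rule 3 (final i-epenthesis): the form ends in the consonant /b/, so [i] is inserted word-finally. /honaibiugiebib/ → honaibiugiebibi.

honaibiugiebibi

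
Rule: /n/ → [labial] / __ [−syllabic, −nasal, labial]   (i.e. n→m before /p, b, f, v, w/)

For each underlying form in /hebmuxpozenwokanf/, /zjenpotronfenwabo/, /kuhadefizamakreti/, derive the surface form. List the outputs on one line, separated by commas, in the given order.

hebmuxpozemwokamf, zjempotromfemwabo, kuhadefizamakreti

/hebmuxpozenwokanf/: /n/ precedes the labial consonant /w/, so it assimilates in place to [m]. /n/ precedes the labial consonant /f/, so it assimilates in place to [m]. → [hebmuxpozemwokamf].
/zjenpotronfenwabo/: /n/ precedes the labial consonant /p/, so it assimilates in place to [m]. /n/ precedes the labial consonant /f/, so it assimilates in place to [m]. /n/ precedes the labial consonant /w/, so it assimilates in place to [m]. → [zjempotromfemwabo].
/kuhadefizamakreti/: the rule's environment is not met; surfaces unchanged as [kuhadefizamakreti].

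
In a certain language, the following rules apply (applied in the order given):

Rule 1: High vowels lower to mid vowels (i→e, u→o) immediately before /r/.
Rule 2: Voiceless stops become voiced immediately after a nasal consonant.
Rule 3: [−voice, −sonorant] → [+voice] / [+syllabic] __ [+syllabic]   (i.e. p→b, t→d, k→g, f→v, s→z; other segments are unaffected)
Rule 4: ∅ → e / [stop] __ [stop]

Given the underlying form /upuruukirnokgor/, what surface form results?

uboruugernokegor

Rule 1 (pre-rhotic lowering): /u/ is a high vowel immediately before /r/, so it lowers to [o]. /i/ is a high vowel immediately before /r/, so it lowers to [e]. /upuruukirnokgor/ → uporuukernokgor.
Rule 2 (post-nasal voicing): no segment meets the environment; /uporuukernokgor/ is unchanged.
Rule 3 (intervocalic voicing): /p/ is a voiceless obstruent between vowels /u/ and /o/, so it voices to [b]. /k/ is a voiceless obstruent between vowels /u/ and /e/, so it voices to [g]. /uporuukernokgor/ → uboruugernokgor.
Rule 4 (stop-cluster e-epenthesis): /k/ and /g/ form a stop–stop cluster, so [e] is inserted between them. /uboruugernokgor/ → uboruugernokegor.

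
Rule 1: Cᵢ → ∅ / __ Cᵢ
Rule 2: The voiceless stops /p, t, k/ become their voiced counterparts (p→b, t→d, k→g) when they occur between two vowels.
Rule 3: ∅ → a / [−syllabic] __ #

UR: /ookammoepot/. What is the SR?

Rule 1 (degemination): /mm/ is a geminate; the first /m/ deletes. /ookammoepot/ → ookamoepot.
Rule 2 (intervocalic voicing): /k/ is a voiceless stop between vowels /o/ and /a/, so it voices to [g]. /p/ is a voiceless stop between vowels /e/ and /o/, so it voices to [b]. /ookamoepot/ → oogamoebot.
Rule 3 (final a-epenthesis): the form ends in the consonant /t/, so [a] is inserted word-finally. /oogamoebot/ → oogamoebota.

oogamoebota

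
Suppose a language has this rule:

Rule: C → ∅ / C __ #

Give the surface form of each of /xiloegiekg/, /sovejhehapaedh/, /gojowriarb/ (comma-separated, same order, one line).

xiloegiek, sovejhehapaed, gojowriar

/xiloegiekg/: /g/ is the second consonant of a word-final cluster /kg/, so it deletes. → [xiloegiek].
/sovejhehapaedh/: /h/ is the second consonant of a word-final cluster /dh/, so it deletes. → [sovejhehapaed].
/gojowriarb/: /b/ is the second consonant of a word-final cluster /rb/, so it deletes. → [gojowriar].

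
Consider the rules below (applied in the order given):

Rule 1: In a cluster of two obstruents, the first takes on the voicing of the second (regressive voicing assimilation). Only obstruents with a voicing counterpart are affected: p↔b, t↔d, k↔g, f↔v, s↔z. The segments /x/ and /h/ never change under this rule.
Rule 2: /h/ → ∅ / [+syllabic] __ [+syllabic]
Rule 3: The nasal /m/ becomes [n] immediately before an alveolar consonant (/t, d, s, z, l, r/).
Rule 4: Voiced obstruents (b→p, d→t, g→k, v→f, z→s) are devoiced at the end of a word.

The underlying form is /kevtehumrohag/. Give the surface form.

kefteunroak

Rule 1 (regressive voicing assimilation): /v/ precedes the voiceless obstruent /t/, so it devoices to [f] by assimilation. /kevtehumrohag/ → keftehumrohag.
Rule 2 (intervocalic h-deletion): /h/ occurs between vowels /e/ and /u/, so it deletes. /h/ occurs between vowels /o/ and /a/, so it deletes. /keftehumrohag/ → kefteumroag.
Rule 3 (nasal place assimilation): /m/ precedes the alveolar consonant /r/, so it assimilates in place to [n]. /kefteumroag/ → kefteunroag.
Rule 4 (final devoicing): /g/ is a voiced obstruent in word-final position, so it devoices to [k]. /kefteunroag/ → kefteunroak.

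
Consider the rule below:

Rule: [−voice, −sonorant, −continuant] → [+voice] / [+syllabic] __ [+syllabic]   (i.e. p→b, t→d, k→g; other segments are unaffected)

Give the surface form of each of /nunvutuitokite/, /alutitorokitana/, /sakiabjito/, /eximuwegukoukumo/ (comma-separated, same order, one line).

nunvuduidogide, aludidorogidana, sagiabjido, eximuwegugougumo

/nunvutuitokite/: /t/ is a voiceless stop between vowels /u/ and /u/, so it voices to [d]. /t/ is a voiceless stop between vowels /i/ and /o/, so it voices to [d]. /k/ is a voiceless stop between vowels /o/ and /i/, so it voices to [g]. /t/ is a voiceless stop between vowels /i/ and /e/, so it voices to [d]. → [nunvuduidogide].
/alutitorokitana/: /t/ is a voiceless stop between vowels /u/ and /i/, so it voices to [d]. /t/ is a voiceless stop between vowels /i/ and /o/, so it voices to [d]. /k/ is a voiceless stop between vowels /o/ and /i/, so it voices to [g]. /t/ is a voiceless stop between vowels /i/ and /a/, so it voices to [d]. → [aludidorogidana].
/sakiabjito/: /k/ is a voiceless stop between vowels /a/ and /i/, so it voices to [g]. /t/ is a voiceless stop between vowels /i/ and /o/, so it voices to [d]. → [sagiabjido].
/eximuwegukoukumo/: /k/ is a voiceless stop between vowels /u/ and /o/, so it voices to [g]. /k/ is a voiceless stop between vowels /u/ and /u/, so it voices to [g]. → [eximuwegugougumo].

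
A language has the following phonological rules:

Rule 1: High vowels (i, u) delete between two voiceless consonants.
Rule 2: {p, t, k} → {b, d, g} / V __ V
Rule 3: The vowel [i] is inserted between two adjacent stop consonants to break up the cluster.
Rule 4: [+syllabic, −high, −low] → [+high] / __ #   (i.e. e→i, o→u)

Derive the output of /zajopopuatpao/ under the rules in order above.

zajobobuatipau

Rule 1 (high vowel syncope): no segment meets the environment; /zajopopuatpao/ is unchanged.
Rule 2 (intervocalic voicing): /p/ is a voiceless stop between vowels /o/ and /o/, so it voices to [b]. /p/ is a voiceless stop between vowels /o/ and /u/, so it voices to [b]. /zajopopuatpao/ → zajobobuatpao.
Rule 3 (stop-cluster i-epenthesis): /t/ and /p/ form a stop–stop cluster, so [i] is inserted between them. /zajobobuatpao/ → zajobobuatipao.
Rule 4 (final vowel raising): /o/ is a mid vowel in word-final position, so it raises to [u]. /zajobobuatipao/ → zajobobuatipau.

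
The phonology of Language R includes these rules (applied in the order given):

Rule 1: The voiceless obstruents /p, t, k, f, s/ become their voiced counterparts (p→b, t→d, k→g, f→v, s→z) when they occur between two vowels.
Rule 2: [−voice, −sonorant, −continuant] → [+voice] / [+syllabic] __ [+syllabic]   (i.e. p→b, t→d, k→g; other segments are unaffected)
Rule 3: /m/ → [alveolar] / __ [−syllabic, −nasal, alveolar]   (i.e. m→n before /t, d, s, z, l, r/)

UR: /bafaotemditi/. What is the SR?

bavaodendidi

Rule 1 (intervocalic voicing): /f/ is a voiceless obstruent between vowels /a/ and /a/, so it voices to [v]. /t/ is a voiceless obstruent between vowels /o/ and /e/, so it voices to [d]. /t/ is a voiceless obstruent between vowels /i/ and /i/, so it voices to [d]. /bafaotemditi/ → bavaodemdidi.
Rule 2 (intervocalic voicing): no segment meets the environment; /bavaodemdidi/ is unchanged.
Rule 3 (nasal place assimilation): /m/ precedes the alveolar consonant /d/, so it assimilates in place to [n]. /bavaodemdidi/ → bavaodendidi.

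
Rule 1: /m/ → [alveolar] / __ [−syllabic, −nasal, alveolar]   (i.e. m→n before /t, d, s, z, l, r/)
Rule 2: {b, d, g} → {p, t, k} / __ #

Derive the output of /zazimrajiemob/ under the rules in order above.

Rule 1 (nasal place assimilation): /m/ precedes the alveolar consonant /r/, so it assimilates in place to [n]. /zazimrajiemob/ → zazinrajiemob.
Rule 2 (final devoicing): /b/ is a voiced stop in word-final position, so it devoices to [p]. /zazinrajiemob/ → zazinrajiemop.

zazinrajiemop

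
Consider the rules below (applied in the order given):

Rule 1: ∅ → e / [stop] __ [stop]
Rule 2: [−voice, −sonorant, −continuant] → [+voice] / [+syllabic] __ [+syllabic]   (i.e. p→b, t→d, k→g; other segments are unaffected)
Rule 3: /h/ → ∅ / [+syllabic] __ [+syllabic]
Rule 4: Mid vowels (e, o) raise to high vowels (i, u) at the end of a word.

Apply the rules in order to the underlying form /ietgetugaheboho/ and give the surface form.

iedegedugaebou

Rule 1 (stop-cluster e-epenthesis): /t/ and /g/ form a stop–stop cluster, so [e] is inserted between them. /ietgetugaheboho/ → ietegetugaheboho.
Rule 2 (intervocalic voicing): /t/ is a voiceless stop between vowels /e/ and /e/, so it voices to [d]. /t/ is a voiceless stop between vowels /e/ and /u/, so it voices to [d]. /ietegetugaheboho/ → iedegedugaheboho.
Rule 3 (intervocalic h-deletion): /h/ occurs between vowels /a/ and /e/, so it deletes. /h/ occurs between vowels /o/ and /o/, so it deletes. /iedegedugaheboho/ → iedegedugaeboo.
Rule 4 (final vowel raising): /o/ is a mid vowel in word-final position, so it raises to [u]. /iedegedugaeboo/ → iedegedugaebou.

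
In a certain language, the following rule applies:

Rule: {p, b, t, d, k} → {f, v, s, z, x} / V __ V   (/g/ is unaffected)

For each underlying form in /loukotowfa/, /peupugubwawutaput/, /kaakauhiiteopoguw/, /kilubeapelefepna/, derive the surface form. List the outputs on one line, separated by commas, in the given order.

louxosowfa, peufugubwawusafut, kaaxauhiiseofoguw, kiluveafelefepna

/loukotowfa/: /k/ is a stop between vowels /u/ and /o/, so it spirantizes to the fricative [x]. /t/ is a stop between vowels /o/ and /o/, so it spirantizes to the fricative [s]. → [louxosowfa].
/peupugubwawutaput/: /p/ is a stop between vowels /u/ and /u/, so it spirantizes to the fricative [f]. /t/ is a stop between vowels /u/ and /a/, so it spirantizes to the fricative [s]. /p/ is a stop between vowels /a/ and /u/, so it spirantizes to the fricative [f]. → [peufugubwawusafut].
/kaakauhiiteopoguw/: /k/ is a stop between vowels /a/ and /a/, so it spirantizes to the fricative [x]. /t/ is a stop between vowels /i/ and /e/, so it spirantizes to the fricative [s]. /p/ is a stop between vowels /o/ and /o/, so it spirantizes to the fricative [f]. → [kaaxauhiiseofoguw].
/kilubeapelefepna/: /b/ is a stop between vowels /u/ and /e/, so it spirantizes to the fricative [v]. /p/ is a stop between vowels /a/ and /e/, so it spirantizes to the fricative [f]. → [kiluveafelefepna].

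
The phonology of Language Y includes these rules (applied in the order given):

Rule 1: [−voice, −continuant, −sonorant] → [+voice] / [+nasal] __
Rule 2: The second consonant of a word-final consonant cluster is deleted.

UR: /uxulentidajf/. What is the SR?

Rule 1 (post-nasal voicing): /t/ is a voiceless stop immediately after the nasal /n/, so it voices to [d]. /uxulentidajf/ → uxulendidajf.
Rule 2 (final cluster simplification): /f/ is the second consonant of a word-final cluster /jf/, so it deletes. /uxulendidajf/ → uxulendidaj.

uxulendidaj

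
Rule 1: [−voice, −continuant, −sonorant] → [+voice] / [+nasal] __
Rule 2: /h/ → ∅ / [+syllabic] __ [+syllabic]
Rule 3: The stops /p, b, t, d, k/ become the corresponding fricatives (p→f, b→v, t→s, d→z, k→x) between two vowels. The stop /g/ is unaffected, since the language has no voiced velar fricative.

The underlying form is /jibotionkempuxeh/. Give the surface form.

Rule 1 (post-nasal voicing): /k/ is a voiceless stop immediately after the nasal /n/, so it voices to [g]. /p/ is a voiceless stop immediately after the nasal /m/, so it voices to [b]. /jibotionkempuxeh/ → jibotiongembuxeh.
Rule 2 (intervocalic h-deletion): no segment meets the environment; /jibotiongembuxeh/ is unchanged.
Rule 3 (intervocalic spirantization): /b/ is a stop between vowels /i/ and /o/, so it spirantizes to the fricative [v]. /t/ is a stop between vowels /o/ and /i/, so it spirantizes to the fricative [s]. /jibotiongembuxeh/ → jivosiongembuxeh.

jivosiongembuxeh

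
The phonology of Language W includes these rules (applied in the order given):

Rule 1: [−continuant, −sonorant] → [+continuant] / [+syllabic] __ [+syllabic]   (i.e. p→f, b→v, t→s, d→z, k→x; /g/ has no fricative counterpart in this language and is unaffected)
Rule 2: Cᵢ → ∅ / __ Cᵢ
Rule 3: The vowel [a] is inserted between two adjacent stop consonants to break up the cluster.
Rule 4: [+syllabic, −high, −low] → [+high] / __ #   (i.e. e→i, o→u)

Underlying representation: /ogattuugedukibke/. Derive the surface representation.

ogatuugezuxibaki

Rule 1 (intervocalic spirantization): /d/ is a stop between vowels /e/ and /u/, so it spirantizes to the fricative [z]. /k/ is a stop between vowels /u/ and /i/, so it spirantizes to the fricative [x]. /ogattuugedukibke/ → ogattuugezuxibke.
Rule 2 (degemination): /tt/ is a geminate; the first /t/ deletes. /ogattuugezuxibke/ → ogatuugezuxibke.
Rule 3 (stop-cluster a-epenthesis): /b/ and /k/ form a stop–stop cluster, so [a] is inserted between them. /ogatuugezuxibke/ → ogatuugezuxibake.
Rule 4 (final vowel raising): /e/ is a mid vowel in word-final position, so it raises to [i]. /ogatuugezuxibake/ → ogatuugezuxibaki.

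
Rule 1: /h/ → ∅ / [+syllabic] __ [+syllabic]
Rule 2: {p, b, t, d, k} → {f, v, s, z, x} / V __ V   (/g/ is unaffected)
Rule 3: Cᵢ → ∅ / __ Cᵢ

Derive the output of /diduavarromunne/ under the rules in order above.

Rule 1 (intervocalic h-deletion): no segment meets the environment; /diduavarromunne/ is unchanged.
Rule 2 (intervocalic spirantization): /d/ is a stop between vowels /i/ and /u/, so it spirantizes to the fricative [z]. /diduavarromunne/ → dizuavarromunne.
Rule 3 (degemination): /rr/ is a geminate; the first /r/ deletes. /nn/ is a geminate; the first /n/ deletes. /dizuavarromunne/ → dizuavaromune.

dizuavaromune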